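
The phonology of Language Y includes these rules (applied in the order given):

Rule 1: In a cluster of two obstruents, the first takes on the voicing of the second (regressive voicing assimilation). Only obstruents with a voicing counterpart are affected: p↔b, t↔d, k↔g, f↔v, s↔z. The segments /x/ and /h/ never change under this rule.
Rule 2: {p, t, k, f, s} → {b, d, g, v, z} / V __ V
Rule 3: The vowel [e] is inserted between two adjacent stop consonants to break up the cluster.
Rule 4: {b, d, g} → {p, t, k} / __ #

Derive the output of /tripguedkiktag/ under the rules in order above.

Rule 1 (regressive voicing assimilation): /p/ precedes the voiced obstruent /g/, so it voices to [b] by assimilation. /d/ precedes the voiceless obstruent /k/, so it devoices to [t] by assimilation. /tripguedkiktag/ → tribguetkiktag.
Rule 2 (intervocalic voicing): no segment meets the environment; /tribguetkiktag/ is unchanged.
Rule 3 (stop-cluster e-epenthesis): /b/ and /g/ form a stop–stop cluster, so [e] is inserted between them. /t/ and /k/ form a stop–stop cluster, so [e] is inserted between them. /k/ and /t/ form a stop–stop cluster, so [e] is inserted between them. /tribguetkiktag/ → tribeguetekiketag.
Rule 4 (final devoicing): /g/ is a voiced stop in word-final position, so it devoices to [k]. /tribeguetekiketag/ → tribeguetekiketak.

tribeguetekiketak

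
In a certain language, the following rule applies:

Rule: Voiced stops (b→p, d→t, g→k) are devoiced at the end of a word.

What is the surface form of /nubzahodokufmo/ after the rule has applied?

No segment of /nubzahodokufmo/ meets the structural description of the rule, so the form surfaces unchanged.

nubzahodokufmo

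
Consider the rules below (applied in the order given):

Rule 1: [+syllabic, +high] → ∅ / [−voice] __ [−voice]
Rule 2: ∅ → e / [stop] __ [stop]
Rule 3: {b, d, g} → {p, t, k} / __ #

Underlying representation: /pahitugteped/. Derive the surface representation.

pahtugetepet

Rule 1 (high vowel syncope): /i/ is a high vowel flanked by voiceless consonants /h/ and /t/, so it deletes. /pahitugteped/ → pahtugteped.
Rule 2 (stop-cluster e-epenthesis): /g/ and /t/ form a stop–stop cluster, so [e] is inserted between them. /pahtugteped/ → pahtugeteped.
Rule 3 (final devoicing): /d/ is a voiced stop in word-final position, so it devoices to [t]. /pahtugeteped/ → pahtugetepet.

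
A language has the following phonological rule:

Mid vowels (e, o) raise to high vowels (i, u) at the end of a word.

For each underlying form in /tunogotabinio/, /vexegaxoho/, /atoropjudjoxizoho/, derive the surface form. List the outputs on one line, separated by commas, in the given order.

/tunogotabinio/: /o/ is a mid vowel in word-final position, so it raises to [u]. → [tunogotabiniu].
/vexegaxoho/: /o/ is a mid vowel in word-final position, so it raises to [u]. → [vexegaxohu].
/atoropjudjoxizoho/: /o/ is a mid vowel in word-final position, so it raises to [u]. → [atoropjudjoxizohu].

tunogotabiniu, vexegaxohu, atoropjudjoxizohu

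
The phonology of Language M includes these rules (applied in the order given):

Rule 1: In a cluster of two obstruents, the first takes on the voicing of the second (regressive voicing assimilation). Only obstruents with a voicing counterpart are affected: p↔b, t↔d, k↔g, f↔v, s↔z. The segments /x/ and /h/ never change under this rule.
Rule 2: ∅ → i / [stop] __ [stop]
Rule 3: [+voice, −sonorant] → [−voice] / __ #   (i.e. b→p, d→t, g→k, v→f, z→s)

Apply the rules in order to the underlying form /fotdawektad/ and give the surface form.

Rule 1 (regressive voicing assimilation): /t/ precedes the voiced obstruent /d/, so it voices to [d] by assimilation. /fotdawektad/ → foddawektad.
Rule 2 (stop-cluster i-epenthesis): /d/ and /d/ form a stop–stop cluster, so [i] is inserted between them. /k/ and /t/ form a stop–stop cluster, so [i] is inserted between them. /foddawektad/ → fodidawekitad.
Rule 3 (final devoicing): /d/ is a voiced obstruent in word-final position, so it devoices to [t]. /fodidawekitad/ → fodidawekitat.

fodidawekitat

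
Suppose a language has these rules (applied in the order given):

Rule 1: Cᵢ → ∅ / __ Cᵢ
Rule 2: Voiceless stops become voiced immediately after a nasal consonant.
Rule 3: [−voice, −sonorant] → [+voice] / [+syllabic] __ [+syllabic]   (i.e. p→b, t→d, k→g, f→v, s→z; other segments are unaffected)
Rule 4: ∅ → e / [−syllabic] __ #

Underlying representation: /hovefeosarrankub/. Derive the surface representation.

hoveveozarangube

Rule 1 (degemination): /rr/ is a geminate; the first /r/ deletes. /hovefeosarrankub/ → hovefeosarankub.
Rule 2 (post-nasal voicing): /k/ is a voiceless stop immediately after the nasal /n/, so it voices to [g]. /hovefeosarankub/ → hovefeosarangub.
Rule 3 (intervocalic voicing): /f/ is a voiceless obstruent between vowels /e/ and /e/, so it voices to [v]. /s/ is a voiceless obstruent between vowels /o/ and /a/, so it voices to [z]. /hovefeosarangub/ → hoveveozarangub.
Rule 4 (final e-epenthesis): the form ends in the consonant /b/, so [e] is inserted word-finally. /hoveveozarangub/ → hoveveozarangube.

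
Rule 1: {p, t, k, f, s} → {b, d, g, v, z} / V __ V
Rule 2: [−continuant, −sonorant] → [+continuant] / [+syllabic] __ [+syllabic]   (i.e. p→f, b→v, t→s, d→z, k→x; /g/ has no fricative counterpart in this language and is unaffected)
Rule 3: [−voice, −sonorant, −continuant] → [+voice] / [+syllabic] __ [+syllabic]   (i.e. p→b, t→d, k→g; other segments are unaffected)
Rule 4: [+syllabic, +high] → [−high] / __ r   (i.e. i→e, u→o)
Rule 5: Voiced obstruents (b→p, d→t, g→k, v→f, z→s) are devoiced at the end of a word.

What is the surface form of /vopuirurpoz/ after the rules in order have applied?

Rule 1 (intervocalic voicing): /p/ is a voiceless obstruent between vowels /o/ and /u/, so it voices to [b]. /vopuirurpoz/ → vobuirurpoz.
Rule 2 (intervocalic spirantization): /b/ is a stop between vowels /o/ and /u/, so it spirantizes to the fricative [v]. /vobuirurpoz/ → vovuirurpoz.
Rule 3 (intervocalic voicing): no segment meets the environment; /vovuirurpoz/ is unchanged.
Rule 4 (pre-rhotic lowering): /i/ is a high vowel immediately before /r/, so it lowers to [e]. /u/ is a high vowel immediately before /r/, so it lowers to [o]. /vovuirurpoz/ → vovuerorpoz.
Rule 5 (final devoicing): /z/ is a voiced obstruent in word-final position, so it devoices to [s]. /vovuerorpoz/ → vovuerorpos.

vovuerorpos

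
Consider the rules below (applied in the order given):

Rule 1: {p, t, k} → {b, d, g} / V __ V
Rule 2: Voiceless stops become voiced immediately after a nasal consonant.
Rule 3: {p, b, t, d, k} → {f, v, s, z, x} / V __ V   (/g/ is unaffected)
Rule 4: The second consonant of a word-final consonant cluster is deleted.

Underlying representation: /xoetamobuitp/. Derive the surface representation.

Rule 1 (intervocalic voicing): /t/ is a voiceless stop between vowels /e/ and /a/, so it voices to [d]. /xoetamobuitp/ → xoedamobuitp.
Rule 2 (post-nasal voicing): no segment meets the environment; /xoedamobuitp/ is unchanged.
Rule 3 (intervocalic spirantization): /d/ is a stop between vowels /e/ and /a/, so it spirantizes to the fricative [z]. /b/ is a stop between vowels /o/ and /u/, so it spirantizes to the fricative [v]. /xoedamobuitp/ → xoezamovuitp.
Rule 4 (final cluster simplification): /p/ is the second consonant of a word-final cluster /tp/, so it deletes. /xoezamovuitp/ → xoezamovuit.

xoezamovuit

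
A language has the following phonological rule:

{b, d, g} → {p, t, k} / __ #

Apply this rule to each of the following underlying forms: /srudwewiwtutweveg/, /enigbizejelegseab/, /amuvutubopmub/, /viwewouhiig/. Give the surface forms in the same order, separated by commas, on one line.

/srudwewiwtutweveg/: /g/ is a voiced stop in word-final position, so it devoices to [k]. → [srudwewiwtutwevek].
/enigbizejelegseab/: /b/ is a voiced stop in word-final position, so it devoices to [p]. → [enigbizejelegseap].
/amuvutubopmub/: /b/ is a voiced stop in word-final position, so it devoices to [p]. → [amuvutubopmup].
/viwewouhiig/: /g/ is a voiced stop in word-final position, so it devoices to [k]. → [viwewouhiik].

srudwewiwtutwevek, enigbizejelegseap, amuvutubopmup, viwewouhiik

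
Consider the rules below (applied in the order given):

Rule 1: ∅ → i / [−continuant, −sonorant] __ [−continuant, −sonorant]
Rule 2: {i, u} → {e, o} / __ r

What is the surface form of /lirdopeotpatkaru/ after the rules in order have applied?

Rule 1 (stop-cluster i-epenthesis): /t/ and /p/ form a stop–stop cluster, so [i] is inserted between them. /t/ and /k/ form a stop–stop cluster, so [i] is inserted between them. /lirdopeotpatkaru/ → lirdopeotipatikaru.
Rule 2 (pre-rhotic lowering): /i/ is a high vowel immediately before /r/, so it lowers to [e]. /lirdopeotipatikaru/ → lerdopeotipatikaru.

lerdopeotipatikaru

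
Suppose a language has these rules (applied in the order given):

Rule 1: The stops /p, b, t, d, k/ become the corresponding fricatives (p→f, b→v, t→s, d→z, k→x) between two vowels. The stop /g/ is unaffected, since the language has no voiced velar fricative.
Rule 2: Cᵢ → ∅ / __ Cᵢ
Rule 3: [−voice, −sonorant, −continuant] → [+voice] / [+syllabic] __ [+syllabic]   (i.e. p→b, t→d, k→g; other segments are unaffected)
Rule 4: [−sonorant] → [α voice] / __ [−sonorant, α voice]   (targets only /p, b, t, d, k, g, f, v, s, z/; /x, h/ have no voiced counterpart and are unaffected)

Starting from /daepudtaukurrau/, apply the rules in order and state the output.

Rule 1 (intervocalic spirantization): /p/ is a stop between vowels /e/ and /u/, so it spirantizes to the fricative [f]. /k/ is a stop between vowels /u/ and /u/, so it spirantizes to the fricative [x]. /daepudtaukurrau/ → daefudtauxurrau.
Rule 2 (degemination): /rr/ is a geminate; the first /r/ deletes. /daefudtauxurrau/ → daefudtauxurau.
Rule 3 (intervocalic voicing): no segment meets the environment; /daefudtauxurau/ is unchanged.
Rule 4 (regressive voicing assimilation): /d/ precedes the voiceless obstruent /t/, so it devoices to [t] by assimilation. /daefudtauxurau/ → daefuttauxurau.

daefuttauxurau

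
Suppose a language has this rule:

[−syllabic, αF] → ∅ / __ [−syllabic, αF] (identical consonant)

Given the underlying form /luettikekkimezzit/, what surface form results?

/tt/ is a geminate; the first /t/ deletes.
/kk/ is a geminate; the first /k/ deletes.
/zz/ is a geminate; the first /z/ deletes.
The other instances of /l/, /t/, /k/, /m/, /z/ do not occur in the required environment and remain unchanged.
Surface form: [luetikekimezit].

luetikekimezit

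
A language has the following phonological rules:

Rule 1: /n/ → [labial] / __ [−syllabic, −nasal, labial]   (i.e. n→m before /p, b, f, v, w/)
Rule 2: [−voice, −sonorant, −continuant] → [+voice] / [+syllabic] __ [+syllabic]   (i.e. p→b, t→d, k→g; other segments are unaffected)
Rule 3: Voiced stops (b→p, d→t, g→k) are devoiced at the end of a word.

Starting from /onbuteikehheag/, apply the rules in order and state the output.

Rule 1 (nasal place assimilation): /n/ precedes the labial consonant /b/, so it assimilates in place to [m]. /onbuteikehheag/ → ombuteikehheag.
Rule 2 (intervocalic voicing): /t/ is a voiceless stop between vowels /u/ and /e/, so it voices to [d]. /k/ is a voiceless stop between vowels /i/ and /e/, so it voices to [g]. /ombuteikehheag/ → ombudeigehheag.
Rule 3 (final devoicing): /g/ is a voiced stop in word-final position, so it devoices to [k]. /ombudeigehheag/ → ombudeigehheak.

ombudeigehheak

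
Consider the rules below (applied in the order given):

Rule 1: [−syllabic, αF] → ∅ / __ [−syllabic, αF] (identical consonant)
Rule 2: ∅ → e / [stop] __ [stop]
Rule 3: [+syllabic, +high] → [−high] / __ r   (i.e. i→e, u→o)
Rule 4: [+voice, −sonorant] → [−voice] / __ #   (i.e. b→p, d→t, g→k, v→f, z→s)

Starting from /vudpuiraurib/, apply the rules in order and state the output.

vudepueraorip

Rule 1 (degemination): no segment meets the environment; /vudpuiraurib/ is unchanged.
Rule 2 (stop-cluster e-epenthesis): /d/ and /p/ form a stop–stop cluster, so [e] is inserted between them. /vudpuiraurib/ → vudepuiraurib.
Rule 3 (pre-rhotic lowering): /i/ is a high vowel immediately before /r/, so it lowers to [e]. /u/ is a high vowel immediately before /r/, so it lowers to [o]. /vudepuiraurib/ → vudepueraorib.
Rule 4 (final devoicing): /b/ is a voiced obstruent in word-final position, so it devoices to [p]. /vudepueraorib/ → vudepueraorip.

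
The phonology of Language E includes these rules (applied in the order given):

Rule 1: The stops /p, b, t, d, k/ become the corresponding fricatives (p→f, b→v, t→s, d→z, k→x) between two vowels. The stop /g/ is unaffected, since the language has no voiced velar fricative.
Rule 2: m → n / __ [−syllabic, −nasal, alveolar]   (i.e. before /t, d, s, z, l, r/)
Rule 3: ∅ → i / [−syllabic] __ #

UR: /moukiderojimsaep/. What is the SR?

Rule 1 (intervocalic spirantization): /k/ is a stop between vowels /u/ and /i/, so it spirantizes to the fricative [x]. /d/ is a stop between vowels /i/ and /e/, so it spirantizes to the fricative [z]. /moukiderojimsaep/ → mouxizerojimsaep.
Rule 2 (nasal place assimilation): /m/ precedes the alveolar consonant /s/, so it assimilates in place to [n]. /mouxizerojimsaep/ → mouxizerojinsaep.
Rule 3 (final i-epenthesis): the form ends in the consonant /p/, so [i] is inserted word-finally. /mouxizerojinsaep/ → mouxizerojinsaepi.

mouxizerojinsaepi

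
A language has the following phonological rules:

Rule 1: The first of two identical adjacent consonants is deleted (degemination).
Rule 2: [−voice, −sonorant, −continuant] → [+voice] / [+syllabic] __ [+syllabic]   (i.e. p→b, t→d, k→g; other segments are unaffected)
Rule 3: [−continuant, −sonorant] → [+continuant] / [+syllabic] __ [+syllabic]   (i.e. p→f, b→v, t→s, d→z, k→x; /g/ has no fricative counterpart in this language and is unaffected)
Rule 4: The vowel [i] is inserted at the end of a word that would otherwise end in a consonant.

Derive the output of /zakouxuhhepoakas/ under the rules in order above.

Rule 1 (degemination): /hh/ is a geminate; the first /h/ deletes. /zakouxuhhepoakas/ → zakouxuhepoakas.
Rule 2 (intervocalic voicing): /k/ is a voiceless stop between vowels /a/ and /o/, so it voices to [g]. /p/ is a voiceless stop between vowels /e/ and /o/, so it voices to [b]. /k/ is a voiceless stop between vowels /a/ and /a/, so it voices to [g]. /zakouxuhepoakas/ → zagouxuheboagas.
Rule 3 (intervocalic spirantization): /b/ is a stop between vowels /e/ and /o/, so it spirantizes to the fricative [v]. /zagouxuheboagas/ → zagouxuhevoagas.
Rule 4 (final i-epenthesis): the form ends in the consonant /s/, so [i] is inserted word-finally. /zagouxuhevoagas/ → zagouxuhevoagasi.

zagouxuhevoagasi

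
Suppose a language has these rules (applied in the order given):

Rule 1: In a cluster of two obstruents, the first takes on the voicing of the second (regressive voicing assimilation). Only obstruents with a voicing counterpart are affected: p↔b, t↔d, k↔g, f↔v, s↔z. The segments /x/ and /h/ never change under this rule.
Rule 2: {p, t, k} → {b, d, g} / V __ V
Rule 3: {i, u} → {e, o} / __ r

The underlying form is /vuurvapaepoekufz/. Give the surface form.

vuorvabaeboeguvz

Rule 1 (regressive voicing assimilation): /f/ precedes the voiced obstruent /z/, so it voices to [v] by assimilation. /vuurvapaepoekufz/ → vuurvapaepoekuvz.
Rule 2 (intervocalic voicing): /p/ is a voiceless stop between vowels /a/ and /a/, so it voices to [b]. /p/ is a voiceless stop between vowels /e/ and /o/, so it voices to [b]. /k/ is a voiceless stop between vowels /e/ and /u/, so it voices to [g]. /vuurvapaepoekuvz/ → vuurvabaeboeguvz.
Rule 3 (pre-rhotic lowering): /u/ is a high vowel immediately before /r/, so it lowers to [o]. /vuurvabaeboeguvz/ → vuorvabaeboeguvz.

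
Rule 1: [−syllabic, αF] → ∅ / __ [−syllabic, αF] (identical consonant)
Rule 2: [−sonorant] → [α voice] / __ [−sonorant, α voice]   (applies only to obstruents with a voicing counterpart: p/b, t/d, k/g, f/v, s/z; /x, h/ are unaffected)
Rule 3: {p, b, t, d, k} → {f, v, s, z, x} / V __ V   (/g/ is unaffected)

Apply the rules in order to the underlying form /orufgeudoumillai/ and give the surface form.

Rule 1 (degemination): /ll/ is a geminate; the first /l/ deletes. /orufgeudoumillai/ → orufgeudoumilai.
Rule 2 (regressive voicing assimilation): /f/ precedes the voiced obstruent /g/, so it voices to [v] by assimilation. /orufgeudoumilai/ → oruvgeudoumilai.
Rule 3 (intervocalic spirantization): /d/ is a stop between vowels /u/ and /o/, so it spirantizes to the fricative [z]. /oruvgeudoumilai/ → oruvgeuzoumilai.

oruvgeuzoumilai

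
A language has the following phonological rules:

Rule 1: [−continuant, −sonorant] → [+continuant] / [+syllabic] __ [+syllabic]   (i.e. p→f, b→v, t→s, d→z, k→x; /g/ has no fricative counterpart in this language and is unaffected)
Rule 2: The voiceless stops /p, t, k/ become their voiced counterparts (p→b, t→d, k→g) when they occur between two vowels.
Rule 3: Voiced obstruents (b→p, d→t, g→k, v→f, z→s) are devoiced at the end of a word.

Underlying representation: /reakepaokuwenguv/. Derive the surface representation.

reaxefaoxuwenguf

Rule 1 (intervocalic spirantization): /k/ is a stop between vowels /a/ and /e/, so it spirantizes to the fricative [x]. /p/ is a stop between vowels /e/ and /a/, so it spirantizes to the fricative [f]. /k/ is a stop between vowels /o/ and /u/, so it spirantizes to the fricative [x]. /reakepaokuwenguv/ → reaxefaoxuwenguv.
Rule 2 (intervocalic voicing): no segment meets the environment; /reaxefaoxuwenguv/ is unchanged.
Rule 3 (final devoicing): /v/ is a voiced obstruent in word-final position, so it devoices to [f]. /reaxefaoxuwenguv/ → reaxefaoxuwenguf.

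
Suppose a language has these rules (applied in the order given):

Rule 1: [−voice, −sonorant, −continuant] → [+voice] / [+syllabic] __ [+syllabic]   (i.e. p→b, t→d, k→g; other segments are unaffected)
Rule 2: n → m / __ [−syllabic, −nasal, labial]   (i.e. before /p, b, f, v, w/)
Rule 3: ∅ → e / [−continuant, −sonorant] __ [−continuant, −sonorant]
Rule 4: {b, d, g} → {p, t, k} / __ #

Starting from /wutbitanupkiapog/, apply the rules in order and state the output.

Rule 1 (intervocalic voicing): /t/ is a voiceless stop between vowels /i/ and /a/, so it voices to [d]. /p/ is a voiceless stop between vowels /a/ and /o/, so it voices to [b]. /wutbitanupkiapog/ → wutbidanupkiabog.
Rule 2 (nasal place assimilation): no segment meets the environment; /wutbidanupkiabog/ is unchanged.
Rule 3 (stop-cluster e-epenthesis): /t/ and /b/ form a stop–stop cluster, so [e] is inserted between them. /p/ and /k/ form a stop–stop cluster, so [e] is inserted between them. /wutbidanupkiabog/ → wutebidanupekiabog.
Rule 4 (final devoicing): /g/ is a voiced stop in word-final position, so it devoices to [k]. /wutebidanupekiabog/ → wutebidanupekiabok.

wutebidanupekiabok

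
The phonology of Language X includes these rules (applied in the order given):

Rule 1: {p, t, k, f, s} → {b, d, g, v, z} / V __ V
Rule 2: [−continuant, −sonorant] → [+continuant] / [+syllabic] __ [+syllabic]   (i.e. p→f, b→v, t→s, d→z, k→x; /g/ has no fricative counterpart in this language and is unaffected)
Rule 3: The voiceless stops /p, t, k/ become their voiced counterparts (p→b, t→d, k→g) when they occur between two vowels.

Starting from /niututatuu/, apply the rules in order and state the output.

Rule 1 (intervocalic voicing): /t/ is a voiceless obstruent between vowels /u/ and /u/, so it voices to [d]. /t/ is a voiceless obstruent between vowels /u/ and /a/, so it voices to [d]. /t/ is a voiceless obstruent between vowels /a/ and /u/, so it voices to [d]. /niututatuu/ → niududaduu.
Rule 2 (intervocalic spirantization): /d/ is a stop between vowels /u/ and /u/, so it spirantizes to the fricative [z]. /d/ is a stop between vowels /u/ and /a/, so it spirantizes to the fricative [z]. /d/ is a stop between vowels /a/ and /u/, so it spirantizes to the fricative [z]. /niududaduu/ → niuzuzazuu.
Rule 3 (intervocalic voicing): no segment meets the environment; /niuzuzazuu/ is unchanged.

niuzuzazuu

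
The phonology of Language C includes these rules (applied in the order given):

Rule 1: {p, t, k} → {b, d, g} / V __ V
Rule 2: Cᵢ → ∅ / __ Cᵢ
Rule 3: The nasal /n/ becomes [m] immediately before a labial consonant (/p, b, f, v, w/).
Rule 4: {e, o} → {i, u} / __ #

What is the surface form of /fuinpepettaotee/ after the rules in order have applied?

fuimpebetaodei

Rule 1 (intervocalic voicing): /p/ is a voiceless stop between vowels /e/ and /e/, so it voices to [b]. /t/ is a voiceless stop between vowels /o/ and /e/, so it voices to [d]. /fuinpepettaotee/ → fuinpebettaodee.
Rule 2 (degemination): /tt/ is a geminate; the first /t/ deletes. /fuinpebettaodee/ → fuinpebetaodee.
Rule 3 (nasal place assimilation): /n/ precedes the labial consonant /p/, so it assimilates in place to [m]. /fuinpebetaodee/ → fuimpebetaodee.
Rule 4 (final vowel raising): /e/ is a mid vowel in word-final position, so it raises to [i]. /fuimpebetaodee/ → fuimpebetaodei.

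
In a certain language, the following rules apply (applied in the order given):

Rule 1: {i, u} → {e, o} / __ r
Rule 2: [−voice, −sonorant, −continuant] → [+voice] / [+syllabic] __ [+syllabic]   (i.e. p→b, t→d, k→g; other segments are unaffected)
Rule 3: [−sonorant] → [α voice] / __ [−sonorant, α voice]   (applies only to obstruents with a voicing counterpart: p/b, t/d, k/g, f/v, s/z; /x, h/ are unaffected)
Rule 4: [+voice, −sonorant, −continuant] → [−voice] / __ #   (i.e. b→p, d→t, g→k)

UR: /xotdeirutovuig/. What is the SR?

Rule 1 (pre-rhotic lowering): /i/ is a high vowel immediately before /r/, so it lowers to [e]. /xotdeirutovuig/ → xotdeerutovuig.
Rule 2 (intervocalic voicing): /t/ is a voiceless stop between vowels /u/ and /o/, so it voices to [d]. /xotdeerutovuig/ → xotdeerudovuig.
Rule 3 (regressive voicing assimilation): /t/ precedes the voiced obstruent /d/, so it voices to [d] by assimilation. /xotdeerudovuig/ → xoddeerudovuig.
Rule 4 (final devoicing): /g/ is a voiced stop in word-final position, so it devoices to [k]. /xoddeerudovuig/ → xoddeerudovuik.

xoddeerudovuik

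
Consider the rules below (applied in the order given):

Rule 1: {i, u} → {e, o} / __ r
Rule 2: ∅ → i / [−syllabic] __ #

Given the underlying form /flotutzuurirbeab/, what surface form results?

Rule 1 (pre-rhotic lowering): /u/ is a high vowel immediately before /r/, so it lowers to [o]. /i/ is a high vowel immediately before /r/, so it lowers to [e]. /flotutzuurirbeab/ → flotutzuorerbeab.
Rule 2 (final i-epenthesis): the form ends in the consonant /b/, so [i] is inserted word-finally. /flotutzuorerbeab/ → flotutzuorerbeabi.

flotutzuorerbeabi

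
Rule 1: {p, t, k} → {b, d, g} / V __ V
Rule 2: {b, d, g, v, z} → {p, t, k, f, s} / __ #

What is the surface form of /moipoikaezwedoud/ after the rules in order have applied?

moiboigaezwedout

Rule 1 (intervocalic voicing): /p/ is a voiceless stop between vowels /i/ and /o/, so it voices to [b]. /k/ is a voiceless stop between vowels /i/ and /a/, so it voices to [g]. /moipoikaezwedoud/ → moiboigaezwedoud.
Rule 2 (final devoicing): /d/ is a voiced obstruent in word-final position, so it devoices to [t]. /moiboigaezwedoud/ → moiboigaezwedout.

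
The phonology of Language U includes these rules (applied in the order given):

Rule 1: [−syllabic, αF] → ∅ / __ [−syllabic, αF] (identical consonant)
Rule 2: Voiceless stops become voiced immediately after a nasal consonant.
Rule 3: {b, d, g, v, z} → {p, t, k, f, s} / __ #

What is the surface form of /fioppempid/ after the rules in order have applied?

Rule 1 (degemination): /pp/ is a geminate; the first /p/ deletes. /fioppempid/ → fiopempid.
Rule 2 (post-nasal voicing): /p/ is a voiceless stop immediately after the nasal /m/, so it voices to [b]. /fiopempid/ → fiopembid.
Rule 3 (final devoicing): /d/ is a voiced obstruent in word-final position, so it devoices to [t]. /fiopembid/ → fiopembit.

fiopembit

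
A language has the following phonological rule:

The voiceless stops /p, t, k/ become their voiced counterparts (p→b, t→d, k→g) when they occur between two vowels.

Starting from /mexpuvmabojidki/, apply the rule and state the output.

No segment of /mexpuvmabojidki/ meets the structural description of the rule, so the form surfaces unchanged.

mexpuvmabojidki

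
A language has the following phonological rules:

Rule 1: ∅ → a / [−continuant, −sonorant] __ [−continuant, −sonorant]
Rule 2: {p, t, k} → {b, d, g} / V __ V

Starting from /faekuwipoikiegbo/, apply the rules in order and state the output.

faeguwiboigiegabo

Rule 1 (stop-cluster a-epenthesis): /g/ and /b/ form a stop–stop cluster, so [a] is inserted between them. /faekuwipoikiegbo/ → faekuwipoikiegabo.
Rule 2 (intervocalic voicing): /k/ is a voiceless stop between vowels /e/ and /u/, so it voices to [g]. /p/ is a voiceless stop between vowels /i/ and /o/, so it voices to [b]. /k/ is a voiceless stop between vowels /i/ and /i/, so it voices to [g]. /faekuwipoikiegabo/ → faeguwiboigiegabo.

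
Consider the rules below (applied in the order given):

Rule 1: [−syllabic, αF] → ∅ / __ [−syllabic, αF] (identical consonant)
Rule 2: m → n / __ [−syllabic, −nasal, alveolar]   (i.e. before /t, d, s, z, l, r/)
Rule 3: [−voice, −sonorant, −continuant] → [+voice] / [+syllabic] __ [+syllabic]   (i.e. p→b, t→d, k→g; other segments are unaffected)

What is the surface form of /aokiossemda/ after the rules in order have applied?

aogiosenda

Rule 1 (degemination): /ss/ is a geminate; the first /s/ deletes. /aokiossemda/ → aokiosemda.
Rule 2 (nasal place assimilation): /m/ precedes the alveolar consonant /d/, so it assimilates in place to [n]. /aokiosemda/ → aokiosenda.
Rule 3 (intervocalic voicing): /k/ is a voiceless stop between vowels /o/ and /i/, so it voices to [g]. /aokiosenda/ → aogiosenda.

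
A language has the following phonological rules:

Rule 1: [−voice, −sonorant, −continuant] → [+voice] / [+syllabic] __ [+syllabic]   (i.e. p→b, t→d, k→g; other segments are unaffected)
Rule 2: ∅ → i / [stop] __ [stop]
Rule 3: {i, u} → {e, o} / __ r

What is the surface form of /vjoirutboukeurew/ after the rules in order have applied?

Rule 1 (intervocalic voicing): /k/ is a voiceless stop between vowels /u/ and /e/, so it voices to [g]. /vjoirutboukeurew/ → vjoirutbougeurew.
Rule 2 (stop-cluster i-epenthesis): /t/ and /b/ form a stop–stop cluster, so [i] is inserted between them. /vjoirutbougeurew/ → vjoirutibougeurew.
Rule 3 (pre-rhotic lowering): /i/ is a high vowel immediately before /r/, so it lowers to [e]. /u/ is a high vowel immediately before /r/, so it lowers to [o]. /vjoirutibougeurew/ → vjoerutibougeorew.

vjoerutibougeorew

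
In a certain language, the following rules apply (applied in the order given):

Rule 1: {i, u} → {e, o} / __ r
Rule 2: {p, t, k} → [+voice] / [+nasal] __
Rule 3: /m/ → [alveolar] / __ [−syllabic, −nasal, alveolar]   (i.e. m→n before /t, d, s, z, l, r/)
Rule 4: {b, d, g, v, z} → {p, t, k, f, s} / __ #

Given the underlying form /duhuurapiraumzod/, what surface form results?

Rule 1 (pre-rhotic lowering): /u/ is a high vowel immediately before /r/, so it lowers to [o]. /i/ is a high vowel immediately before /r/, so it lowers to [e]. /duhuurapiraumzod/ → duhuoraperaumzod.
Rule 2 (post-nasal voicing): no segment meets the environment; /duhuoraperaumzod/ is unchanged.
Rule 3 (nasal place assimilation): /m/ precedes the alveolar consonant /z/, so it assimilates in place to [n]. /duhuoraperaumzod/ → duhuoraperaunzod.
Rule 4 (final devoicing): /d/ is a voiced obstruent in word-final position, so it devoices to [t]. /duhuoraperaunzod/ → duhuoraperaunzot.

duhuoraperaunzot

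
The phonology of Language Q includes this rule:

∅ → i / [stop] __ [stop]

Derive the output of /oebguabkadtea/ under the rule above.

oebiguabikaditea

/b/ and /g/ form a stop–stop cluster, so [i] is inserted between them.
/b/ and /k/ form a stop–stop cluster, so [i] is inserted between them.
/d/ and /t/ form a stop–stop cluster, so [i] is inserted between them.
Surface form: [oebiguabikaditea].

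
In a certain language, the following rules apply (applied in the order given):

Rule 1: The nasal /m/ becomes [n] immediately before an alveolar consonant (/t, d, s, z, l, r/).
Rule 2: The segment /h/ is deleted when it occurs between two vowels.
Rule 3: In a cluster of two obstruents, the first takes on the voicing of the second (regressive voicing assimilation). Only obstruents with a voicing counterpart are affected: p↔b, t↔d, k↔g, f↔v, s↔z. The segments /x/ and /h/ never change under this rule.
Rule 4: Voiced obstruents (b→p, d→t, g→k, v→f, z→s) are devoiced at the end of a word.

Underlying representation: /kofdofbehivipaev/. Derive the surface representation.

Rule 1 (nasal place assimilation): no segment meets the environment; /kofdofbehivipaev/ is unchanged.
Rule 2 (intervocalic h-deletion): /h/ occurs between vowels /e/ and /i/, so it deletes. /kofdofbehivipaev/ → kofdofbeivipaev.
Rule 3 (regressive voicing assimilation): /f/ precedes the voiced obstruent /d/, so it voices to [v] by assimilation. /f/ precedes the voiced obstruent /b/, so it voices to [v] by assimilation. /kofdofbeivipaev/ → kovdovbeivipaev.
Rule 4 (final devoicing): /v/ is a voiced obstruent in word-final position, so it devoices to [f]. /kovdovbeivipaev/ → kovdovbeivipaef.

kovdovbeivipaef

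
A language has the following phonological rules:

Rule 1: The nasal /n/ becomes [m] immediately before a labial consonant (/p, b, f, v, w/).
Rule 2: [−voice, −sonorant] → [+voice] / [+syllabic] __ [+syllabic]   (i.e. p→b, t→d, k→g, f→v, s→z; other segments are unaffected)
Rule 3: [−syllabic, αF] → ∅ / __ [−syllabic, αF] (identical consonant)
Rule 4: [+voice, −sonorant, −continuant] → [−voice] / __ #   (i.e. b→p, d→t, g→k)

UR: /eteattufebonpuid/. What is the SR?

Rule 1 (nasal place assimilation): /n/ precedes the labial consonant /p/, so it assimilates in place to [m]. /eteattufebonpuid/ → eteattufebompuid.
Rule 2 (intervocalic voicing): /t/ is a voiceless obstruent between vowels /e/ and /e/, so it voices to [d]. /f/ is a voiceless obstruent between vowels /u/ and /e/, so it voices to [v]. /eteattufebompuid/ → edeattuvebompuid.
Rule 3 (degemination): /tt/ is a geminate; the first /t/ deletes. /edeattuvebompuid/ → edeatuvebompuid.
Rule 4 (final devoicing): /d/ is a voiced stop in word-final position, so it devoices to [t]. /edeatuvebompuid/ → edeatuvebompuit.

edeatuvebompuit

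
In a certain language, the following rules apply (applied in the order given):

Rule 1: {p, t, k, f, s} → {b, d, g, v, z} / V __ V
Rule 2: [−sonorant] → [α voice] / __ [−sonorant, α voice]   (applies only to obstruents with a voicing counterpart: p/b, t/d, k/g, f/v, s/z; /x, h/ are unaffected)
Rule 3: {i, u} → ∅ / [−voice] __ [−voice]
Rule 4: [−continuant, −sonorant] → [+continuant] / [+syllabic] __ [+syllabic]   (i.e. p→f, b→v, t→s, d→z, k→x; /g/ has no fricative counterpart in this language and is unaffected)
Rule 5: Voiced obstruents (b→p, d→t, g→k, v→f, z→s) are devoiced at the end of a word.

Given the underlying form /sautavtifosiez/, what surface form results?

sauzaftivozies

Rule 1 (intervocalic voicing): /t/ is a voiceless obstruent between vowels /u/ and /a/, so it voices to [d]. /f/ is a voiceless obstruent between vowels /i/ and /o/, so it voices to [v]. /s/ is a voiceless obstruent between vowels /o/ and /i/, so it voices to [z]. /sautavtifosiez/ → saudavtivoziez.
Rule 2 (regressive voicing assimilation): /v/ precedes the voiceless obstruent /t/, so it devoices to [f] by assimilation. /saudavtivoziez/ → saudaftivoziez.
Rule 3 (high vowel syncope): no segment meets the environment; /saudaftivoziez/ is unchanged.
Rule 4 (intervocalic spirantization): /d/ is a stop between vowels /u/ and /a/, so it spirantizes to the fricative [z]. /saudaftivoziez/ → sauzaftivoziez.
Rule 5 (final devoicing): /z/ is a voiced obstruent in word-final position, so it devoices to [s]. /sauzaftivoziez/ → sauzaftivozies.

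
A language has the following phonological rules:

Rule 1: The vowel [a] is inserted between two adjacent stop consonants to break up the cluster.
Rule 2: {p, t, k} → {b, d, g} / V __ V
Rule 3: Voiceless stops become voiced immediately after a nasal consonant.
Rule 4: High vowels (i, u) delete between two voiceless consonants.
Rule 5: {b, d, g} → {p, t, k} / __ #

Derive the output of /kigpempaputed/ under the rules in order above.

kigabembabudet

Rule 1 (stop-cluster a-epenthesis): /g/ and /p/ form a stop–stop cluster, so [a] is inserted between them. /kigpempaputed/ → kigapempaputed.
Rule 2 (intervocalic voicing): /p/ is a voiceless stop between vowels /a/ and /e/, so it voices to [b]. /p/ is a voiceless stop between vowels /a/ and /u/, so it voices to [b]. /t/ is a voiceless stop between vowels /u/ and /e/, so it voices to [d]. /kigapempaputed/ → kigabempabuded.
Rule 3 (post-nasal voicing): /p/ is a voiceless stop immediately after the nasal /m/, so it voices to [b]. /kigabempabuded/ → kigabembabuded.
Rule 4 (high vowel syncope): no segment meets the environment; /kigabembabuded/ is unchanged.
Rule 5 (final devoicing): /d/ is a voiced stop in word-final position, so it devoices to [t]. /kigabembabuded/ → kigabembabudet.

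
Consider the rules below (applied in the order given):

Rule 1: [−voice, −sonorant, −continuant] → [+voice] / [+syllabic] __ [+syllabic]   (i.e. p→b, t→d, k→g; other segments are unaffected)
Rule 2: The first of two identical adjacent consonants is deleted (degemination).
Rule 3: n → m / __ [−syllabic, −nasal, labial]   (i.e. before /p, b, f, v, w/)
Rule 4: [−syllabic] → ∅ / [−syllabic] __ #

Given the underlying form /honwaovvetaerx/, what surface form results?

Rule 1 (intervocalic voicing): /t/ is a voiceless stop between vowels /e/ and /a/, so it voices to [d]. /honwaovvetaerx/ → honwaovvedaerx.
Rule 2 (degemination): /vv/ is a geminate; the first /v/ deletes. /honwaovvedaerx/ → honwaovedaerx.
Rule 3 (nasal place assimilation): /n/ precedes the labial consonant /w/, so it assimilates in place to [m]. /honwaovedaerx/ → homwaovedaerx.
Rule 4 (final cluster simplification): /x/ is the second consonant of a word-final cluster /rx/, so it deletes. /homwaovedaerx/ → homwaovedaer.

homwaovedaer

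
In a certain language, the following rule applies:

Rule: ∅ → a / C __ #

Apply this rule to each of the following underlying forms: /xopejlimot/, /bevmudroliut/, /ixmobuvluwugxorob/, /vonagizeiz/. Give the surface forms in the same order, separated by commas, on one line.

/xopejlimot/: the form ends in the consonant /t/, so [a] is inserted word-finally. → [xopejlimota].
/bevmudroliut/: the form ends in the consonant /t/, so [a] is inserted word-finally. → [bevmudroliuta].
/ixmobuvluwugxorob/: the form ends in the consonant /b/, so [a] is inserted word-finally. → [ixmobuvluwugxoroba].
/vonagizeiz/: the form ends in the consonant /z/, so [a] is inserted word-finally. → [vonagizeiza].

xopejlimota, bevmudroliuta, ixmobuvluwugxoroba, vonagizeiza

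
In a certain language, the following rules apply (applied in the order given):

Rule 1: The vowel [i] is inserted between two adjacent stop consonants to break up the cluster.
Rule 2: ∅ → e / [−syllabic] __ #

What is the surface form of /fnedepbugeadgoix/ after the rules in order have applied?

Rule 1 (stop-cluster i-epenthesis): /p/ and /b/ form a stop–stop cluster, so [i] is inserted between them. /d/ and /g/ form a stop–stop cluster, so [i] is inserted between them. /fnedepbugeadgoix/ → fnedepibugeadigoix.
Rule 2 (final e-epenthesis): the form ends in the consonant /x/, so [e] is inserted word-finally. /fnedepibugeadigoix/ → fnedepibugeadigoixe.

fnedepibugeadigoixe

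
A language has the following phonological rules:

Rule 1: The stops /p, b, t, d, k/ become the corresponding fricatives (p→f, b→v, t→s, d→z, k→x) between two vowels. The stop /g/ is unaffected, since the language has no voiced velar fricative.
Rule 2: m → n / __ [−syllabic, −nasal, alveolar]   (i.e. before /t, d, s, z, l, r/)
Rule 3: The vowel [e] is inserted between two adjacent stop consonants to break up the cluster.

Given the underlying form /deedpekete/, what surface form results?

Rule 1 (intervocalic spirantization): /k/ is a stop between vowels /e/ and /e/, so it spirantizes to the fricative [x]. /t/ is a stop between vowels /e/ and /e/, so it spirantizes to the fricative [s]. /deedpekete/ → deedpexese.
Rule 2 (nasal place assimilation): no segment meets the environment; /deedpexese/ is unchanged.
Rule 3 (stop-cluster e-epenthesis): /d/ and /p/ form a stop–stop cluster, so [e] is inserted between them. /deedpexese/ → deedepexese.

deedepexese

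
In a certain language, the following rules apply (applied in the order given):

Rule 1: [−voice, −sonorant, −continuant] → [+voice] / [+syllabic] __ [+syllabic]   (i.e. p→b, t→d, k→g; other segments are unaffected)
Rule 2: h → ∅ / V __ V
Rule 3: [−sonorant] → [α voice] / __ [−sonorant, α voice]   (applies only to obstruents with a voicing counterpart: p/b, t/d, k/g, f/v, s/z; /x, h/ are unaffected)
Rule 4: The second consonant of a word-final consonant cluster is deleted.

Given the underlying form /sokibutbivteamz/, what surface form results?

Rule 1 (intervocalic voicing): /k/ is a voiceless stop between vowels /o/ and /i/, so it voices to [g]. /sokibutbivteamz/ → sogibutbivteamz.
Rule 2 (intervocalic h-deletion): no segment meets the environment; /sogibutbivteamz/ is unchanged.
Rule 3 (regressive voicing assimilation): /t/ precedes the voiced obstruent /b/, so it voices to [d] by assimilation. /v/ precedes the voiceless obstruent /t/, so it devoices to [f] by assimilation. /sogibutbivteamz/ → sogibudbifteamz.
Rule 4 (final cluster simplification): /z/ is the second consonant of a word-final cluster /mz/, so it deletes. /sogibudbifteamz/ → sogibudbifteam.

sogibudbifteam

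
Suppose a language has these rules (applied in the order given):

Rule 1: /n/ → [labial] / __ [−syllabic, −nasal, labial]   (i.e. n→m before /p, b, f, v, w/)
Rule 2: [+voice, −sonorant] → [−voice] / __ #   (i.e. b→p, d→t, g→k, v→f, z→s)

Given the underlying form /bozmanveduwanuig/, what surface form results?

bozmamveduwanuik

Rule 1 (nasal place assimilation): /n/ precedes the labial consonant /v/, so it assimilates in place to [m]. /bozmanveduwanuig/ → bozmamveduwanuig.
Rule 2 (final devoicing): /g/ is a voiced obstruent in word-final position, so it devoices to [k]. /bozmamveduwanuig/ → bozmamveduwanuik.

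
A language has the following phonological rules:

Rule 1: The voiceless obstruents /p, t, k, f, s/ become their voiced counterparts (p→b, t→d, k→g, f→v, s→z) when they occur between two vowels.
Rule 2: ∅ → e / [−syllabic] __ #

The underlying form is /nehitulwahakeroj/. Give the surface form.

nehidulwahageroje

Rule 1 (intervocalic voicing): /t/ is a voiceless obstruent between vowels /i/ and /u/, so it voices to [d]. /k/ is a voiceless obstruent between vowels /a/ and /e/, so it voices to [g]. /nehitulwahakeroj/ → nehidulwahageroj.
Rule 2 (final e-epenthesis): the form ends in the consonant /j/, so [e] is inserted word-finally. /nehidulwahageroj/ → nehidulwahageroje.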